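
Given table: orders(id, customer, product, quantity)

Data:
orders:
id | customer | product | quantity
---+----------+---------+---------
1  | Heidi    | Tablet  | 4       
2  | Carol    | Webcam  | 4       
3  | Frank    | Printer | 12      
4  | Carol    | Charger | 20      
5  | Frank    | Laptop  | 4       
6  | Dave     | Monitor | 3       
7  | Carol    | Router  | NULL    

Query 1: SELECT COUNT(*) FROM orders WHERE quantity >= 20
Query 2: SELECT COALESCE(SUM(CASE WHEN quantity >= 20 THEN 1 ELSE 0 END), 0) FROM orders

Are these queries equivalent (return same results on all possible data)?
Yes, equivalent

Both queries return: [(1,)]

Reason: COUNT with WHERE vs conditional SUM (COALESCE handles empty-table NULL)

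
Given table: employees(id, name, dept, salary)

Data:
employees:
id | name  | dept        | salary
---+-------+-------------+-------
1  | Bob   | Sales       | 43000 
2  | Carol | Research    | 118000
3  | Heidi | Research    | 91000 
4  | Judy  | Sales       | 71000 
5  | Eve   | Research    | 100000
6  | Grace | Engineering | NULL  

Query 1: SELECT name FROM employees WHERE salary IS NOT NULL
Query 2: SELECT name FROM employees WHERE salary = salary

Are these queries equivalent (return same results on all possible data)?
Yes, equivalent

Both queries return: [('Bob',), ('Carol',), ('Eve',), ('Heidi',), ('Judy',)]

Reason: IS NOT NULL vs self-equality (both exclude NULLs)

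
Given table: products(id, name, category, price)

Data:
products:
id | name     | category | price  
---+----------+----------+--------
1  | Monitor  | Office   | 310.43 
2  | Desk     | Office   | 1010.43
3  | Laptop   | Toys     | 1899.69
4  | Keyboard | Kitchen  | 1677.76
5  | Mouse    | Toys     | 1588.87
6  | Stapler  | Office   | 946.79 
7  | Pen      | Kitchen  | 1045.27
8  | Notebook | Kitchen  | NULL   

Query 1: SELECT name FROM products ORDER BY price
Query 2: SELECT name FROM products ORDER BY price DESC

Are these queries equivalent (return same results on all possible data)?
No, not equivalent

Query 1 returns: [('Notebook',), ('Monitor',), ('Stapler',), ('Desk',), ('Pen',), ('Mouse',), ('Keyboard',), ('Laptop',)]
Query 2 returns: [('Laptop',), ('Keyboard',), ('Mouse',), ('Pen',), ('Desk',), ('Stapler',), ('Monitor',), ('Notebook',)]

Reason: ASC vs DESC gives opposite ordering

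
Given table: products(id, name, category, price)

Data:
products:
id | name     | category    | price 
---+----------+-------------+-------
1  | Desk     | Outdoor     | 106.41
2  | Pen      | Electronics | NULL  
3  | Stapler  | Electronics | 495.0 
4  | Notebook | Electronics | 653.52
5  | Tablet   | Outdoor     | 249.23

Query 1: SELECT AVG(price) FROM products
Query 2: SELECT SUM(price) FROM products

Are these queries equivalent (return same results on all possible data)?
No, not equivalent

Query 1 returns: [(376.03999999999996,)]
Query 2 returns: [(1504.1599999999999,)]

Reason: AVG vs SUM give different aggregate values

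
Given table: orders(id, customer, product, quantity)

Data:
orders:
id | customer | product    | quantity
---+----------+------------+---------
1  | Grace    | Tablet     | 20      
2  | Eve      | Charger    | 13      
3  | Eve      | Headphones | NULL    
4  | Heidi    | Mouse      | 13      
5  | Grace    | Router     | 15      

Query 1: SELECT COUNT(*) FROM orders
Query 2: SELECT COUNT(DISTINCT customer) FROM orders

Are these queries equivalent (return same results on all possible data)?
No, not equivalent

Query 1 returns: [(5,)]
Query 2 returns: [(3,)]

Reason: COUNT(*) counts rows, COUNT(DISTINCT customer) counts unique customers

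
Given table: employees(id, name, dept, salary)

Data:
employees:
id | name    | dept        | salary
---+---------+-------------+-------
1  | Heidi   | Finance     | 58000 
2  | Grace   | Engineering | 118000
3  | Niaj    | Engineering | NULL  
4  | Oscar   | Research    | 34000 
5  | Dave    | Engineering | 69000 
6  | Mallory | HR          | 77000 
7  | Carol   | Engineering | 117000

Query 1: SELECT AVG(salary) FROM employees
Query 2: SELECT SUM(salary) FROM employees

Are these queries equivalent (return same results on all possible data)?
No, not equivalent

Query 1 returns: [(78833.33333333333,)]
Query 2 returns: [(473000,)]

Reason: AVG vs SUM give different aggregate values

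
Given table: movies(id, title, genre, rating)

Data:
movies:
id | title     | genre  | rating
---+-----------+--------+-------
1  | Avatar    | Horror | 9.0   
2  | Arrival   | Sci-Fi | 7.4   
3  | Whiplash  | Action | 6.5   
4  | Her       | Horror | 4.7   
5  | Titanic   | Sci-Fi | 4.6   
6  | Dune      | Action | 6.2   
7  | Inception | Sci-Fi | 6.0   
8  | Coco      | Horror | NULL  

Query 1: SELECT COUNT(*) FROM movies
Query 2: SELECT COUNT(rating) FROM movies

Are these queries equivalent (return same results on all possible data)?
No, not equivalent

Query 1 returns: [(8,)]
Query 2 returns: [(7,)]

Reason: COUNT(*) includes NULLs, COUNT(column) excludes them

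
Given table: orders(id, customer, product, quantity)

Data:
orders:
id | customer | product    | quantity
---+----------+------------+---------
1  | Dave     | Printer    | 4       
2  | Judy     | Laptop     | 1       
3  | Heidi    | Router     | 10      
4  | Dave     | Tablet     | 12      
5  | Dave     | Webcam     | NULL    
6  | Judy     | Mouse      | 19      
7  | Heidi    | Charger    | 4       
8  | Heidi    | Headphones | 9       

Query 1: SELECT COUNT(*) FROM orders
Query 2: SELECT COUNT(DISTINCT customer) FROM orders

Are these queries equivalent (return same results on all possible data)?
No, not equivalent

Query 1 returns: [(8,)]
Query 2 returns: [(3,)]

Reason: COUNT(*) counts rows, COUNT(DISTINCT customer) counts unique customers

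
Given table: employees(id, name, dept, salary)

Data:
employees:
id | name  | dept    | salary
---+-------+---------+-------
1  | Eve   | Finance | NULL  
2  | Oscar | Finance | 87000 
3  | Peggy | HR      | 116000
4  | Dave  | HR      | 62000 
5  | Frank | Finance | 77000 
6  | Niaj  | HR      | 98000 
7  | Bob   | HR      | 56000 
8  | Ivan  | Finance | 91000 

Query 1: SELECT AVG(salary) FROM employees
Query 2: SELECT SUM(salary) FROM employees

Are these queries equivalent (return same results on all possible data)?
No, not equivalent

Query 1 returns: [(83857.14285714286,)]
Query 2 returns: [(587000,)]

Reason: AVG vs SUM give different aggregate values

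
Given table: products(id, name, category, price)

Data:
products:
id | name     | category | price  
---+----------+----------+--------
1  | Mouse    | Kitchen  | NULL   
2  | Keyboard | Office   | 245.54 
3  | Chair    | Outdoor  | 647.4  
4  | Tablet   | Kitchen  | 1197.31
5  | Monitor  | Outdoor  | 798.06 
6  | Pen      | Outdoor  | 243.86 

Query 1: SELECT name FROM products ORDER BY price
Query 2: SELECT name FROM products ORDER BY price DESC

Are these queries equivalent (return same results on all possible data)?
No, not equivalent

Query 1 returns: [('Mouse',), ('Pen',), ('Keyboard',), ('Chair',), ('Monitor',), ('Tablet',)]
Query 2 returns: [('Tablet',), ('Monitor',), ('Chair',), ('Keyboard',), ('Pen',), ('Mouse',)]

Reason: ASC vs DESC gives opposite ordering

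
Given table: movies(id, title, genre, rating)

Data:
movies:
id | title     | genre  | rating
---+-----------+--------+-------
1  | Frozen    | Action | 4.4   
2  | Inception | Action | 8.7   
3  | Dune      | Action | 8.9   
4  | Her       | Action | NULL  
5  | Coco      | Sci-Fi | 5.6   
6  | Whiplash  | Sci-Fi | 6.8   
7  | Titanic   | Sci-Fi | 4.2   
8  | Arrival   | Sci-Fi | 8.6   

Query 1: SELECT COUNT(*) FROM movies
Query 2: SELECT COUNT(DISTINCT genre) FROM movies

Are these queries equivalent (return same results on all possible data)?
No, not equivalent

Query 1 returns: [(8,)]
Query 2 returns: [(2,)]

Reason: COUNT(*) counts rows, COUNT(DISTINCT genre) counts unique genres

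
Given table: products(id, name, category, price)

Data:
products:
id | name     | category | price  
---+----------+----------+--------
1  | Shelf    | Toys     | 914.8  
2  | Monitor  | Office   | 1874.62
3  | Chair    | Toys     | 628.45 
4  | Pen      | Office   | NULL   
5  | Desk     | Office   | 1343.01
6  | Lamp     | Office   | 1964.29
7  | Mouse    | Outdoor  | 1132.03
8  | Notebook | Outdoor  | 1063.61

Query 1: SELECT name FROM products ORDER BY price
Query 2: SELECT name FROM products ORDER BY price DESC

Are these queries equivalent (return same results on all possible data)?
No, not equivalent

Query 1 returns: [('Pen',), ('Chair',), ('Shelf',), ('Notebook',), ('Mouse',), ('Desk',), ('Monitor',), ('Lamp',)]
Query 2 returns: [('Lamp',), ('Monitor',), ('Desk',), ('Mouse',), ('Notebook',), ('Shelf',), ('Chair',), ('Pen',)]

Reason: ASC vs DESC gives opposite ordering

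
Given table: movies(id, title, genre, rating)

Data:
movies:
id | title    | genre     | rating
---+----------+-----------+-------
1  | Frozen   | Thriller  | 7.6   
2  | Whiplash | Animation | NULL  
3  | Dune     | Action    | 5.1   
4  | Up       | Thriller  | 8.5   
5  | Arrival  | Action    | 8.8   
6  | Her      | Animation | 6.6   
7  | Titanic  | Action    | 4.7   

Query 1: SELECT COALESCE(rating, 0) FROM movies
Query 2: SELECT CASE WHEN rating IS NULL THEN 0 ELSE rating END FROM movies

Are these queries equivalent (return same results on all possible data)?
Yes, equivalent

Both queries return: [(0,), (4.7,), (5.1,), (6.6,), (7.6,), (8.5,), (8.8,)]

Reason: COALESCE vs CASE for NULL handling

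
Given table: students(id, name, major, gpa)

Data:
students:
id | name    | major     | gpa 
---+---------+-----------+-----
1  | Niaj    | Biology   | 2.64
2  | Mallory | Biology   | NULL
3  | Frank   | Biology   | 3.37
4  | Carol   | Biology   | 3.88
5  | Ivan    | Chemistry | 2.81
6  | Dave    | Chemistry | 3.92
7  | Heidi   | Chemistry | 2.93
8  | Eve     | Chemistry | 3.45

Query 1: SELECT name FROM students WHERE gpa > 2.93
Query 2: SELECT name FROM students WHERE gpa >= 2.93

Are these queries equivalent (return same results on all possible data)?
No, not equivalent

Query 1 returns: [('Frank',), ('Carol',), ('Dave',), ('Eve',)]
Query 2 returns: [('Frank',), ('Carol',), ('Dave',), ('Heidi',), ('Eve',)]

Reason: > vs >= gives different results when gpa = 2.93 exists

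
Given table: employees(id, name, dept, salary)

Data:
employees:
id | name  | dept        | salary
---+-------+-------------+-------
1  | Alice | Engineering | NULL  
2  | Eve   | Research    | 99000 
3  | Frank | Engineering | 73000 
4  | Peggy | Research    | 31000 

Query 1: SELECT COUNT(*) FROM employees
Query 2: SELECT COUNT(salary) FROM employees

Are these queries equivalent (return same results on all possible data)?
No, not equivalent

Query 1 returns: [(4,)]
Query 2 returns: [(3,)]

Reason: COUNT(*) includes NULLs, COUNT(column) excludes them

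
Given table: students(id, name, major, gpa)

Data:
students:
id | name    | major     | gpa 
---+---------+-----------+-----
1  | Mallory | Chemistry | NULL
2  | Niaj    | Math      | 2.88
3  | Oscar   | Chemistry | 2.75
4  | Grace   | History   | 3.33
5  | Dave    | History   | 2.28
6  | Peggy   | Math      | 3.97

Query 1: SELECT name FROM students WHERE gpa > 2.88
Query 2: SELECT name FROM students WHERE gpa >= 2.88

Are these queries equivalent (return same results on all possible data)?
No, not equivalent

Query 1 returns: [('Grace',), ('Peggy',)]
Query 2 returns: [('Niaj',), ('Grace',), ('Peggy',)]

Reason: > vs >= gives different results when gpa = 2.88 exists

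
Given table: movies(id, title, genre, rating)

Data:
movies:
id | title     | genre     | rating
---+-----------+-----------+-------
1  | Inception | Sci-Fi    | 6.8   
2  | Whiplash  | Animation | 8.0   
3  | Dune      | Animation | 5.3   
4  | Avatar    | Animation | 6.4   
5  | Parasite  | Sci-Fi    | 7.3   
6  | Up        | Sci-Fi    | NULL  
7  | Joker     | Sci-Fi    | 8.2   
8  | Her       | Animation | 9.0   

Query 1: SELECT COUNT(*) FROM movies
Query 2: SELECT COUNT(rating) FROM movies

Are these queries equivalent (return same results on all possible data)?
No, not equivalent

Query 1 returns: [(8,)]
Query 2 returns: [(7,)]

Reason: COUNT(*) includes NULLs, COUNT(column) excludes them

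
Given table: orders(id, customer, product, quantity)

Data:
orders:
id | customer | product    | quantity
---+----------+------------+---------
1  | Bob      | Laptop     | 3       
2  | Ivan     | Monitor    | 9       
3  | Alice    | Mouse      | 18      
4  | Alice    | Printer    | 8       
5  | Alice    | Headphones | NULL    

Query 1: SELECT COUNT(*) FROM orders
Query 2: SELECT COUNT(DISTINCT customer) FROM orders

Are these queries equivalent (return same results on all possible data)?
No, not equivalent

Query 1 returns: [(5,)]
Query 2 returns: [(3,)]

Reason: COUNT(*) counts rows, COUNT(DISTINCT customer) counts unique customers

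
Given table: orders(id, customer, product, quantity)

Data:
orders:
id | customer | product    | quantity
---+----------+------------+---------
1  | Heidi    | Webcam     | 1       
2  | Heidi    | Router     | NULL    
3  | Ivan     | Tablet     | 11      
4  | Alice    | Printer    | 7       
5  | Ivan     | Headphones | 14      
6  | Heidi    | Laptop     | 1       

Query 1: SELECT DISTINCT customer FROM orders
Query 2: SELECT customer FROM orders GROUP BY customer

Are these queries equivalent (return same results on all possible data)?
Yes, equivalent

Both queries return: [('Alice',), ('Heidi',), ('Ivan',)]

Reason: Both get unique customers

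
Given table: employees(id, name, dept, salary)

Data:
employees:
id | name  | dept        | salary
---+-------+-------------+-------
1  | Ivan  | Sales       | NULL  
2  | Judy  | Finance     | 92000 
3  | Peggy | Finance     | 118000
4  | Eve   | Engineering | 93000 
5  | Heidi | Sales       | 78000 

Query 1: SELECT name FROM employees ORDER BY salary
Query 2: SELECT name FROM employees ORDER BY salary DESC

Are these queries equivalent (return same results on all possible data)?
No, not equivalent

Query 1 returns: [('Ivan',), ('Heidi',), ('Judy',), ('Eve',), ('Peggy',)]
Query 2 returns: [('Peggy',), ('Eve',), ('Judy',), ('Heidi',), ('Ivan',)]

Reason: ASC vs DESC gives opposite ordering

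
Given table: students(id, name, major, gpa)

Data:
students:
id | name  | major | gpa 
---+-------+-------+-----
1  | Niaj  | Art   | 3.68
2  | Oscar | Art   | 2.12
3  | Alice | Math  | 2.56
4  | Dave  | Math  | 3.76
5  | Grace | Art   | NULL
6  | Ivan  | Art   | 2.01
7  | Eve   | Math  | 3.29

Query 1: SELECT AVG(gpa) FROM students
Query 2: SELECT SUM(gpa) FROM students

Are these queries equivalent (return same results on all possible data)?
No, not equivalent

Query 1 returns: [(2.9033333333333338,)]
Query 2 returns: [(17.42,)]

Reason: AVG vs SUM give different aggregate values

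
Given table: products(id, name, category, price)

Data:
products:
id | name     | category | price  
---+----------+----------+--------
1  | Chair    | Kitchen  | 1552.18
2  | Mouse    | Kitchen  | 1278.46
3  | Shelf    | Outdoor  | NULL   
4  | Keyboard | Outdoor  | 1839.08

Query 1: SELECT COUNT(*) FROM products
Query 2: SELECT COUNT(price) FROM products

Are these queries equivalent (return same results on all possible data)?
No, not equivalent

Query 1 returns: [(4,)]
Query 2 returns: [(3,)]

Reason: COUNT(*) includes NULLs, COUNT(column) excludes them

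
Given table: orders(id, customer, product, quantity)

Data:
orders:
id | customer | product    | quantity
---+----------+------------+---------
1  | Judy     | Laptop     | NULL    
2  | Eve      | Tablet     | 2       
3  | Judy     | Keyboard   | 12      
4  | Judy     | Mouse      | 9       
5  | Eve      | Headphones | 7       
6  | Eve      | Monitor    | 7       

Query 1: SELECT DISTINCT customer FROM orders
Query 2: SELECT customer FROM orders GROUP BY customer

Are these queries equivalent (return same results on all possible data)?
Yes, equivalent

Both queries return: [('Eve',), ('Judy',)]

Reason: Both get unique customers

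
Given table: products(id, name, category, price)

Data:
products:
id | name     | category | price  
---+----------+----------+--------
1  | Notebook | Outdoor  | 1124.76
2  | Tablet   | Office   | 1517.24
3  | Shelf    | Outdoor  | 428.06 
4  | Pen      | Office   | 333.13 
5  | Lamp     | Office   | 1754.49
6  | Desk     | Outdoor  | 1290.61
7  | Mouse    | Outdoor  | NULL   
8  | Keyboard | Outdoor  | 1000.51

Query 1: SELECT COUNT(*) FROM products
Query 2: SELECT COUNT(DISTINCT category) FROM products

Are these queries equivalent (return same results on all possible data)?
No, not equivalent

Query 1 returns: [(8,)]
Query 2 returns: [(2,)]

Reason: COUNT(*) counts rows, COUNT(DISTINCT category) counts unique categorys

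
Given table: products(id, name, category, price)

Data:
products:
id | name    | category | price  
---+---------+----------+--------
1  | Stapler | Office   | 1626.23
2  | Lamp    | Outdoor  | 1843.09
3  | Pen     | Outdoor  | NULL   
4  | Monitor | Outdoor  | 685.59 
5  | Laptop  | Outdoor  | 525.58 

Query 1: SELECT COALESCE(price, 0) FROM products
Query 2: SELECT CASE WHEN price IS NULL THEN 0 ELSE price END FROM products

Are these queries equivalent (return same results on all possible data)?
Yes, equivalent

Both queries return: [(0,), (525.58,), (685.59,), (1626.23,), (1843.09,)]

Reason: COALESCE vs CASE for NULL handling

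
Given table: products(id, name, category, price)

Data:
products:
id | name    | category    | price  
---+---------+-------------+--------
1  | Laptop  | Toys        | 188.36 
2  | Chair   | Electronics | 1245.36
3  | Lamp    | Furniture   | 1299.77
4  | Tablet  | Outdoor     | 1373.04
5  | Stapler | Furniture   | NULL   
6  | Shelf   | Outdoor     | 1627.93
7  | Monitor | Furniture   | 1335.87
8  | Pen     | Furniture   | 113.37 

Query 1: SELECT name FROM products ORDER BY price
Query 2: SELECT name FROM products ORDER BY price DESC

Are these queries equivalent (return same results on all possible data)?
No, not equivalent

Query 1 returns: [('Stapler',), ('Pen',), ('Laptop',), ('Chair',), ('Lamp',), ('Monitor',), ('Tablet',), ('Shelf',)]
Query 2 returns: [('Shelf',), ('Tablet',), ('Monitor',), ('Lamp',), ('Chair',), ('Laptop',), ('Pen',), ('Stapler',)]

Reason: ASC vs DESC gives opposite ordering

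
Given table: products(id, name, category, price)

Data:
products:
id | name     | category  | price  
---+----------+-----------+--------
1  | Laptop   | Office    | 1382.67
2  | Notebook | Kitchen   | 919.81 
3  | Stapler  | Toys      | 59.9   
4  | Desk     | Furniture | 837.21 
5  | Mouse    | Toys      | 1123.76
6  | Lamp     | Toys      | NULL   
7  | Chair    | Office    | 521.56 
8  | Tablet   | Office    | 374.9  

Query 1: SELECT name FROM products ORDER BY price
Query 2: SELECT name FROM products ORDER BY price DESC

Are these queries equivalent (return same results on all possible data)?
No, not equivalent

Query 1 returns: [('Lamp',), ('Stapler',), ('Tablet',), ('Chair',), ('Desk',), ('Notebook',), ('Mouse',), ('Laptop',)]
Query 2 returns: [('Laptop',), ('Mouse',), ('Notebook',), ('Desk',), ('Chair',), ('Tablet',), ('Stapler',), ('Lamp',)]

Reason: ASC vs DESC gives opposite ordering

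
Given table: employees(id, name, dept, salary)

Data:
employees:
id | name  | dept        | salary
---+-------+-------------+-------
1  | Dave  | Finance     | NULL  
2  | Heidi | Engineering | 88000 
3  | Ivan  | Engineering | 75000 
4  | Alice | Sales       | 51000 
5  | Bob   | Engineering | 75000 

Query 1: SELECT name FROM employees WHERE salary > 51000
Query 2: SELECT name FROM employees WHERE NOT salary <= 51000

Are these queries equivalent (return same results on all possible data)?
Yes, equivalent

Both queries return: [('Bob',), ('Heidi',), ('Ivan',)]

Reason: Both filter salary > 51000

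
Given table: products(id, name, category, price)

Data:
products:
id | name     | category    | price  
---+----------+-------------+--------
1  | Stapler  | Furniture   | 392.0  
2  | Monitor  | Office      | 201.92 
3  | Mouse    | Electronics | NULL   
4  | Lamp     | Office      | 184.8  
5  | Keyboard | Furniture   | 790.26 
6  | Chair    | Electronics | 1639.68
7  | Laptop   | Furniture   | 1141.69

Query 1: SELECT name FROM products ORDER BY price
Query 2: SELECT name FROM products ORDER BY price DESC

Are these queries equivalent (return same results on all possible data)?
No, not equivalent

Query 1 returns: [('Mouse',), ('Lamp',), ('Monitor',), ('Stapler',), ('Keyboard',), ('Laptop',), ('Chair',)]
Query 2 returns: [('Chair',), ('Laptop',), ('Keyboard',), ('Stapler',), ('Monitor',), ('Lamp',), ('Mouse',)]

Reason: ASC vs DESC gives opposite ordering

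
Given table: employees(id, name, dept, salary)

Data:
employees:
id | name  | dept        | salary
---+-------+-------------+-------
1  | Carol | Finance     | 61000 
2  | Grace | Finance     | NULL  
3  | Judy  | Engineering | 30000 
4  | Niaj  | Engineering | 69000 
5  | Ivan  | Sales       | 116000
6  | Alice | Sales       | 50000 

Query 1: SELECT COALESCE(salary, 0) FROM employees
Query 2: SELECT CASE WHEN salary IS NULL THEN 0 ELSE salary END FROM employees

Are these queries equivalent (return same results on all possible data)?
Yes, equivalent

Both queries return: [(0,), (30000,), (50000,), (61000,), (69000,), (116000,)]

Reason: COALESCE vs CASE for NULL handling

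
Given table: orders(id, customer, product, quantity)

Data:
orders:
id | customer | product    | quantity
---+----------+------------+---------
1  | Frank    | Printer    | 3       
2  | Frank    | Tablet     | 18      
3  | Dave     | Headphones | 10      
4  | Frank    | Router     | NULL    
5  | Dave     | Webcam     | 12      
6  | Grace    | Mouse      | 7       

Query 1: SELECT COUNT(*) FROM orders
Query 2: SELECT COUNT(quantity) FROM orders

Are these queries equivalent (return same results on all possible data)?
No, not equivalent

Query 1 returns: [(6,)]
Query 2 returns: [(5,)]

Reason: COUNT(*) includes NULLs, COUNT(column) excludes them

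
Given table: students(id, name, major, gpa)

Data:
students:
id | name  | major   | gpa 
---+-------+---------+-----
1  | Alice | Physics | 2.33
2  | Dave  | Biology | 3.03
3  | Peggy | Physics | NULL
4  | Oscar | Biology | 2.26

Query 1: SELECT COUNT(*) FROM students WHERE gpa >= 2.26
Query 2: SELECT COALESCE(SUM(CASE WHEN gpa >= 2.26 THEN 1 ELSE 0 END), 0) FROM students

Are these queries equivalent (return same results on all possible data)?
Yes, equivalent

Both queries return: [(3,)]

Reason: COUNT with WHERE vs conditional SUM (COALESCE handles empty-table NULL)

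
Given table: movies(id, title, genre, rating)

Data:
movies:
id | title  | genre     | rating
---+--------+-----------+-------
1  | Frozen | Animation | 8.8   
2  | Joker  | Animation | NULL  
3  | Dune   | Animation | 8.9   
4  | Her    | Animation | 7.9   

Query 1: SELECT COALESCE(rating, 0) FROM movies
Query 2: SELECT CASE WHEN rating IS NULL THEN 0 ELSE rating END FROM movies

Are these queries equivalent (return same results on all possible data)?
Yes, equivalent

Both queries return: [(0,), (7.9,), (8.8,), (8.9,)]

Reason: COALESCE vs CASE for NULL handling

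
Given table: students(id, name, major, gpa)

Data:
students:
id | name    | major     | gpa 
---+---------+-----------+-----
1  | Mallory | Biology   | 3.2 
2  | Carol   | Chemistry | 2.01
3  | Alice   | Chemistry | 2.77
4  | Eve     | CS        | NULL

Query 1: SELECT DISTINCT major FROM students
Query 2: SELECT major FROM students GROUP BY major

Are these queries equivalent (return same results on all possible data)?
Yes, equivalent

Both queries return: [('Biology',), ('CS',), ('Chemistry',)]

Reason: Both get unique majors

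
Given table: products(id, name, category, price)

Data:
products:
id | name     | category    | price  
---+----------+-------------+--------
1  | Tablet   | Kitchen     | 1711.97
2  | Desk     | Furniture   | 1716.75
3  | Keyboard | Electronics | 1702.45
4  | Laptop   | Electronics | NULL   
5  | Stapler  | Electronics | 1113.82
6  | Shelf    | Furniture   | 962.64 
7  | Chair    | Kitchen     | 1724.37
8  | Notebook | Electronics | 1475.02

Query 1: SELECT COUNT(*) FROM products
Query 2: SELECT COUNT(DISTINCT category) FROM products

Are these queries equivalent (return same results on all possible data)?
No, not equivalent

Query 1 returns: [(8,)]
Query 2 returns: [(3,)]

Reason: COUNT(*) counts rows, COUNT(DISTINCT category) counts unique categorys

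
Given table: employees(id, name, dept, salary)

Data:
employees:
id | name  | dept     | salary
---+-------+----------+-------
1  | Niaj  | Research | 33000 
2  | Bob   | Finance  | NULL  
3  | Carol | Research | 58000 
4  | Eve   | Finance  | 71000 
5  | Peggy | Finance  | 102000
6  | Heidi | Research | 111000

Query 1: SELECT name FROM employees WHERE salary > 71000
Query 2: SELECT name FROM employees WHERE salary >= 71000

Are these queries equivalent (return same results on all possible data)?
No, not equivalent

Query 1 returns: [('Peggy',), ('Heidi',)]
Query 2 returns: [('Eve',), ('Peggy',), ('Heidi',)]

Reason: > vs >= gives different results when salary = 71000 exists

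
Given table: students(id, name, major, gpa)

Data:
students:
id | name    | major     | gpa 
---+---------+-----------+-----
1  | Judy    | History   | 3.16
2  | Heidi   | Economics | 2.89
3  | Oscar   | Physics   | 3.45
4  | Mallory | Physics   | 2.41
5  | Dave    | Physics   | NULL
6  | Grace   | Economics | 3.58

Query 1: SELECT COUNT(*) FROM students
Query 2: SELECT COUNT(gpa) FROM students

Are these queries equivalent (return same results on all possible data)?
No, not equivalent

Query 1 returns: [(6,)]
Query 2 returns: [(5,)]

Reason: COUNT(*) includes NULLs, COUNT(column) excludes them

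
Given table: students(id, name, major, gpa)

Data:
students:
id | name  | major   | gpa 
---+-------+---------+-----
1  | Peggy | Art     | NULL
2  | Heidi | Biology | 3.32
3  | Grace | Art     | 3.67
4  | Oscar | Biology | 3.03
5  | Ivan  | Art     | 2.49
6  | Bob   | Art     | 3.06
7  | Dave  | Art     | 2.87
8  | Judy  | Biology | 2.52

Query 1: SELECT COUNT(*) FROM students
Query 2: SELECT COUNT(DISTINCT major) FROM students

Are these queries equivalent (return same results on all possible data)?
No, not equivalent

Query 1 returns: [(8,)]
Query 2 returns: [(2,)]

Reason: COUNT(*) counts rows, COUNT(DISTINCT major) counts unique majors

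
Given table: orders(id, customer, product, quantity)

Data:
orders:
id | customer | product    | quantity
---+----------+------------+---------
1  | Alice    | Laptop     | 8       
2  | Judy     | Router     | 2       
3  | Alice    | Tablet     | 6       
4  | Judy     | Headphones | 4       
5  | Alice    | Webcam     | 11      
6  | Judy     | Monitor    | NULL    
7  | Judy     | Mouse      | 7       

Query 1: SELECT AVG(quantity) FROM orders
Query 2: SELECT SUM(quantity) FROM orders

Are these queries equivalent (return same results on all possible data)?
No, not equivalent

Query 1 returns: [(6.333333333333333,)]
Query 2 returns: [(38,)]

Reason: AVG vs SUM give different aggregate values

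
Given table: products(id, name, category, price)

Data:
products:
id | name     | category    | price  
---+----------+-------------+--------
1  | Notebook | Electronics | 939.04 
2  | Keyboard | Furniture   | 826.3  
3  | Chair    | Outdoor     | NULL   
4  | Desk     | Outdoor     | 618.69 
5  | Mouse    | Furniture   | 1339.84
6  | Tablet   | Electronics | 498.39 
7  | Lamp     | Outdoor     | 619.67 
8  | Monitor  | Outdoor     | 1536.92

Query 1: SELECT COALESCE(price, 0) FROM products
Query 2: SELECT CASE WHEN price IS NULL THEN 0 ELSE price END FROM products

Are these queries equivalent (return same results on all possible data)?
Yes, equivalent

Both queries return: [(0,), (498.39,), (618.69,), (619.67,), (826.3,), (939.04,), (1339.84,), (1536.92,)]

Reason: COALESCE vs CASE for NULL handling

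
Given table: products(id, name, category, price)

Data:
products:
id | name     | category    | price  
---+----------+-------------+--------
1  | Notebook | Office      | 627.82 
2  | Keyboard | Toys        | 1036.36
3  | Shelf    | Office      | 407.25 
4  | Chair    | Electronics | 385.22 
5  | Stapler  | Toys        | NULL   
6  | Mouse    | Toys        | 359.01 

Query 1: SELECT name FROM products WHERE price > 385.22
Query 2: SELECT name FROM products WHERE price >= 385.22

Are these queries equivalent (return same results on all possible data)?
No, not equivalent

Query 1 returns: [('Notebook',), ('Keyboard',), ('Shelf',)]
Query 2 returns: [('Notebook',), ('Keyboard',), ('Shelf',), ('Chair',)]

Reason: > vs >= gives different results when price = 385.22 exists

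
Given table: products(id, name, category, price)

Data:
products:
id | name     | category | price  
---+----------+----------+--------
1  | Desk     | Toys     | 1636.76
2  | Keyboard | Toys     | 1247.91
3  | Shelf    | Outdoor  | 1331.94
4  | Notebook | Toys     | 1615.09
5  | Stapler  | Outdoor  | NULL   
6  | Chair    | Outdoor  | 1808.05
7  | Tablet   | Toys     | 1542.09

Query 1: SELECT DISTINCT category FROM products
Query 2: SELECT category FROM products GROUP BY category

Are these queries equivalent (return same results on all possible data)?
Yes, equivalent

Both queries return: [('Outdoor',), ('Toys',)]

Reason: Both get unique categorys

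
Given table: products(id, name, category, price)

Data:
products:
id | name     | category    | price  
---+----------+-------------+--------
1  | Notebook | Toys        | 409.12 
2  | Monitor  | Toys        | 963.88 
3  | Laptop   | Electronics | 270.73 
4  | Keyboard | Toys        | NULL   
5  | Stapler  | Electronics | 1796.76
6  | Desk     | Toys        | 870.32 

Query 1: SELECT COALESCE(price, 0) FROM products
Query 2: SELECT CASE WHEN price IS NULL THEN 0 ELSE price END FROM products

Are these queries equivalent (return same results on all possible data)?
Yes, equivalent

Both queries return: [(0,), (270.73,), (409.12,), (870.32,), (963.88,), (1796.76,)]

Reason: COALESCE vs CASE for NULL handling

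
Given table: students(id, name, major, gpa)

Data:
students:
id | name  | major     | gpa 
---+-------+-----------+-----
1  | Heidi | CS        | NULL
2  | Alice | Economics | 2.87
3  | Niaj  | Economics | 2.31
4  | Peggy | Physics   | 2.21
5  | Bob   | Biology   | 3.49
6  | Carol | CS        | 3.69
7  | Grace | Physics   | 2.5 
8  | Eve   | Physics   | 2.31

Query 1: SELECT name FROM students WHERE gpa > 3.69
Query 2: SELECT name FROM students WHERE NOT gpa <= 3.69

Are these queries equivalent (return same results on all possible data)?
Yes, equivalent

Both queries return: []

Reason: Both filter gpa > 3.69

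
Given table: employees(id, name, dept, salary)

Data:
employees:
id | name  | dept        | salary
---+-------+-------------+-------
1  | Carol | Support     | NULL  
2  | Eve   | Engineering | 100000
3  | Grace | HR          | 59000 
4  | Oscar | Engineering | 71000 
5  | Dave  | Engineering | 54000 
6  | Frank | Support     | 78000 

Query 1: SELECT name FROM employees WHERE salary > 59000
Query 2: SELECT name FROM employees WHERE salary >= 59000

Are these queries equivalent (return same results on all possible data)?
No, not equivalent

Query 1 returns: [('Eve',), ('Oscar',), ('Frank',)]
Query 2 returns: [('Eve',), ('Grace',), ('Oscar',), ('Frank',)]

Reason: > vs >= gives different results when salary = 59000 exists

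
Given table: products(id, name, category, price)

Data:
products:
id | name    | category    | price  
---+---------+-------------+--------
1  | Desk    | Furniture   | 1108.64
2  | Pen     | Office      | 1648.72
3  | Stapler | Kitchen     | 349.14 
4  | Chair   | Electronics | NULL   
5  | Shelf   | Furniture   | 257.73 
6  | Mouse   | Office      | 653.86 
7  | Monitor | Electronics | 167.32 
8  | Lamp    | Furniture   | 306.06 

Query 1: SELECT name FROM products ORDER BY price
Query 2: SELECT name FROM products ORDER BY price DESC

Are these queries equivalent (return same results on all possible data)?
No, not equivalent

Query 1 returns: [('Chair',), ('Monitor',), ('Shelf',), ('Lamp',), ('Stapler',), ('Mouse',), ('Desk',), ('Pen',)]
Query 2 returns: [('Pen',), ('Desk',), ('Mouse',), ('Stapler',), ('Lamp',), ('Shelf',), ('Monitor',), ('Chair',)]

Reason: ASC vs DESC gives opposite ordering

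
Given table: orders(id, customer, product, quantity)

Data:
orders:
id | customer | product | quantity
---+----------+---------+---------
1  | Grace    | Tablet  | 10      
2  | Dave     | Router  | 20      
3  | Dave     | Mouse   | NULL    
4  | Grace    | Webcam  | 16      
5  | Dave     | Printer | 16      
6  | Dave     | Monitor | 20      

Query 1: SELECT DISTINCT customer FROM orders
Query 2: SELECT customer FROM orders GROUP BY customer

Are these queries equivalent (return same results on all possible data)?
Yes, equivalent

Both queries return: [('Dave',), ('Grace',)]

Reason: Both get unique customers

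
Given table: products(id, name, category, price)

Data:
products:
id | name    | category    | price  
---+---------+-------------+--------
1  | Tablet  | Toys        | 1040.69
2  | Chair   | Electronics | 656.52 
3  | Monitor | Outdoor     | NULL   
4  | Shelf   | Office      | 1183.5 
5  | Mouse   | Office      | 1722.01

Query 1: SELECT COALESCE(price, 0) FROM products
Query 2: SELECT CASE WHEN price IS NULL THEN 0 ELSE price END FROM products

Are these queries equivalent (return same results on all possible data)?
Yes, equivalent

Both queries return: [(0,), (656.52,), (1040.69,), (1183.5,), (1722.01,)]

Reason: COALESCE vs CASE for NULL handling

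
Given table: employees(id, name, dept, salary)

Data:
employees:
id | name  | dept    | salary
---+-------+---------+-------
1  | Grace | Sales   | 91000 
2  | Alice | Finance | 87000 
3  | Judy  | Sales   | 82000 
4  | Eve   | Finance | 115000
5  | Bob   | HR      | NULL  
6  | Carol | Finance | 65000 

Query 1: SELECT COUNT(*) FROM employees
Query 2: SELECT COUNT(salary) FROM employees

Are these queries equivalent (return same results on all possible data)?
No, not equivalent

Query 1 returns: [(6,)]
Query 2 returns: [(5,)]

Reason: COUNT(*) includes NULLs, COUNT(column) excludes them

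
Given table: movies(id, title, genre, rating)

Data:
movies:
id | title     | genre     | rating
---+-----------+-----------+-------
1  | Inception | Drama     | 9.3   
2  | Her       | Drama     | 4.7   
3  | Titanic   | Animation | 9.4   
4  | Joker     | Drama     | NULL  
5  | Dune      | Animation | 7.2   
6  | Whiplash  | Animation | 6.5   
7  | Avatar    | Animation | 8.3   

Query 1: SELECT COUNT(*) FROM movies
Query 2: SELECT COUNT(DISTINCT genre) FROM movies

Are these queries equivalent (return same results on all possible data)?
No, not equivalent

Query 1 returns: [(7,)]
Query 2 returns: [(2,)]

Reason: COUNT(*) counts rows, COUNT(DISTINCT genre) counts unique genres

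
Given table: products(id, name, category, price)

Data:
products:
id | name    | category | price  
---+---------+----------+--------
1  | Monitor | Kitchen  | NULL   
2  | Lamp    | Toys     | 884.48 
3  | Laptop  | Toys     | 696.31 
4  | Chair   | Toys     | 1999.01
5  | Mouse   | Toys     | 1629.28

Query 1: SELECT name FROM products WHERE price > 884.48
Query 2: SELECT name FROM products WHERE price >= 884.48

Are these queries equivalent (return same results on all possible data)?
No, not equivalent

Query 1 returns: [('Chair',), ('Mouse',)]
Query 2 returns: [('Lamp',), ('Chair',), ('Mouse',)]

Reason: > vs >= gives different results when price = 884.48 exists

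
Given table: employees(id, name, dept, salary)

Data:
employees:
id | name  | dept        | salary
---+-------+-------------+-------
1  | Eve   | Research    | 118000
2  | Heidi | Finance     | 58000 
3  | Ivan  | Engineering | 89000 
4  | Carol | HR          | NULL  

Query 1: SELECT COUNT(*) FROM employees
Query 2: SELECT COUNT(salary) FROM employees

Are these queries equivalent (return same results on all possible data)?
No, not equivalent

Query 1 returns: [(4,)]
Query 2 returns: [(3,)]

Reason: COUNT(*) includes NULLs, COUNT(column) excludes them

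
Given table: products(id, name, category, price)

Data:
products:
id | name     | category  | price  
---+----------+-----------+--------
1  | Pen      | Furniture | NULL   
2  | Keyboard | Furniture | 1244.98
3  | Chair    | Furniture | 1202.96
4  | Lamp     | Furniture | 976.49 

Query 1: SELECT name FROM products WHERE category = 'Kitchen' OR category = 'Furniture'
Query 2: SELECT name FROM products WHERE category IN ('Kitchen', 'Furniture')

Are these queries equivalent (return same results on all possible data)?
Yes, equivalent

Both queries return: [('Chair',), ('Keyboard',), ('Lamp',), ('Pen',)]

Reason: OR vs IN are equivalent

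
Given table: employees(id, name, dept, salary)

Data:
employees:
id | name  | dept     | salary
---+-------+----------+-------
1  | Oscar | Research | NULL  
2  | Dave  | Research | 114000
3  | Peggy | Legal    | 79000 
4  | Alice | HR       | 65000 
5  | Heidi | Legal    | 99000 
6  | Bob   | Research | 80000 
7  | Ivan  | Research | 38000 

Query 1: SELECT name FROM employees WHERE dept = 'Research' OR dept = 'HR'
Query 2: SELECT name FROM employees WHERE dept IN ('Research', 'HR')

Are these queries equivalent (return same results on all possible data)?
Yes, equivalent

Both queries return: [('Alice',), ('Bob',), ('Dave',), ('Ivan',), ('Oscar',)]

Reason: OR vs IN are equivalent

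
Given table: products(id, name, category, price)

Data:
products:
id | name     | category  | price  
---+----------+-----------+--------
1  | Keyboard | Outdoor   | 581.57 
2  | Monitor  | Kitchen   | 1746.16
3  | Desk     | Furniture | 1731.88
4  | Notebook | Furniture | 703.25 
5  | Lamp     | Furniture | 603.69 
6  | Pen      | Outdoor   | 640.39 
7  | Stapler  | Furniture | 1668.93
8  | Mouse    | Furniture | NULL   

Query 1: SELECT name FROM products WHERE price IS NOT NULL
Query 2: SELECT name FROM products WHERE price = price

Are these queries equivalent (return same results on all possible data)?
Yes, equivalent

Both queries return: [('Desk',), ('Keyboard',), ('Lamp',), ('Monitor',), ('Notebook',), ('Pen',), ('Stapler',)]

Reason: IS NOT NULL vs self-equality (both exclude NULLs)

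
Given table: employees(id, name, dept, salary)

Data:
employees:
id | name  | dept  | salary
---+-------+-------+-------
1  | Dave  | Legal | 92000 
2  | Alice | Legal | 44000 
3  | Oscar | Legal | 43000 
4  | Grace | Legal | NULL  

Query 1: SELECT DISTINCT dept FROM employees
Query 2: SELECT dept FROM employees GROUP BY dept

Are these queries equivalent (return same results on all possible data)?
Yes, equivalent

Both queries return: [('Legal',)]

Reason: Both get unique depts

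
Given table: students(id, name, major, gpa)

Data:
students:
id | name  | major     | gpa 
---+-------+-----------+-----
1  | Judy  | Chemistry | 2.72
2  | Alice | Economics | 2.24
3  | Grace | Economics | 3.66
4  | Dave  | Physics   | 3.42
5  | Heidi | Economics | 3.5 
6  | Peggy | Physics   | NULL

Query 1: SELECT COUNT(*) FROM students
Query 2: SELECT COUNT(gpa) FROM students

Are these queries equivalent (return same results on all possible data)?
No, not equivalent

Query 1 returns: [(6,)]
Query 2 returns: [(5,)]

Reason: COUNT(*) includes NULLs, COUNT(column) excludes them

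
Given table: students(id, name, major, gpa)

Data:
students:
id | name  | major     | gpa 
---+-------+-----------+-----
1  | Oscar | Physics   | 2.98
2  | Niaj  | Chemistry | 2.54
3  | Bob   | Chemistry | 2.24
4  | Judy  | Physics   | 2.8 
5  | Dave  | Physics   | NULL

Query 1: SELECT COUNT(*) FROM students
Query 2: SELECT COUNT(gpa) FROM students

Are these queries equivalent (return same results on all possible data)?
No, not equivalent

Query 1 returns: [(5,)]
Query 2 returns: [(4,)]

Reason: COUNT(*) includes NULLs, COUNT(column) excludes them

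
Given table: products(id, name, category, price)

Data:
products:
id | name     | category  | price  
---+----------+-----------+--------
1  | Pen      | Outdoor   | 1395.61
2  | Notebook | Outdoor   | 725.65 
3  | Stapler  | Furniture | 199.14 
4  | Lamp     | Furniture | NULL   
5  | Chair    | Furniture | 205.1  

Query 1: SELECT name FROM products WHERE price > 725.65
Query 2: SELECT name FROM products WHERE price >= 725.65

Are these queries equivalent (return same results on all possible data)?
No, not equivalent

Query 1 returns: [('Pen',)]
Query 2 returns: [('Pen',), ('Notebook',)]

Reason: > vs >= gives different results when price = 725.65 exists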